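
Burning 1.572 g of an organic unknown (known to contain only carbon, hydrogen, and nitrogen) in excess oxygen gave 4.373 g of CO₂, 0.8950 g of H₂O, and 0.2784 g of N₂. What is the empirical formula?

mol C = 4.373 g CO₂ ÷ 44.009 g/mol = 0.099366 mol
mol H = 2 × 0.8950 g H₂O ÷ 18.015 g/mol = 0.099362 mol
mol N = 2 × 0.2784 g N₂ ÷ 28.014 g/mol = 0.019876 mol
Divide by the smallest (0.019876 mol): C 4.999, H 4.999, N 1.000

C5H5N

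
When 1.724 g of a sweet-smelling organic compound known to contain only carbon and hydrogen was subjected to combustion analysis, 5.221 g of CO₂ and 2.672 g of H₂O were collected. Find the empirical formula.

mol C = 5.221 g CO₂ ÷ 44.009 g/mol = 0.11863 mol
mol H = 2 × 2.672 g H₂O ÷ 18.015 g/mol = 0.29664 mol
Divide by the smallest (0.11863 mol): C 1.000, H 2.500
Multiplying each by 2 gives whole numbers: C 2.00, H 5.00

C2H5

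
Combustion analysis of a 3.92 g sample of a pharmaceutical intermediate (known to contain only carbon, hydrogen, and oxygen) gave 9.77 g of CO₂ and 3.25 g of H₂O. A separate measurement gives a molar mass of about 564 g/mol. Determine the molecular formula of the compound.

mol C = 9.77 g CO₂ ÷ 44.009 g/mol = 0.2220 mol
mol H = 2 × 3.25 g H₂O ÷ 18.015 g/mol = 0.3608 mol
mass O = 3.92 − (2.666 + 0.3637) = 0.8899 g → mol O = 0.8899 ÷ 15.999 = 0.05562 mol
Divide by the smallest (0.05562 mol): C 3.991, H 6.487, O 1.000
Multiplying each by 2 gives whole numbers: C 7.98, H 12.97, O 2.00
Empirical formula: C8H13O2
Empirical-formula mass = 141.19 g/mol; 564 ÷ 141.19 ≈ 4, so the molecular formula is C32H52O8.

C32H52O8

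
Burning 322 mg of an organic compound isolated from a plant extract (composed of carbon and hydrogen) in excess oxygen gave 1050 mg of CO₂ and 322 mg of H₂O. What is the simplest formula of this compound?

C2H3

mol C = 1.05 g CO₂ ÷ 44.009 g/mol = 0.02386 mol
mol H = 2 × 0.322 g H₂O ÷ 18.015 g/mol = 0.03575 mol
Divide by the smallest (0.02386 mol): C 1.000, H 1.498
Multiplying each by 2 gives whole numbers: C 2.00, H 3.00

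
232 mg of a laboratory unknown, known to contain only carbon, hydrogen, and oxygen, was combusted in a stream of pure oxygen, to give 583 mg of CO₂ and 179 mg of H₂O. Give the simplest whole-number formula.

C4H6O

mol C = 0.583 g CO₂ ÷ 44.009 g/mol = 0.01325 mol
mol H = 2 × 0.179 g H₂O ÷ 18.015 g/mol = 0.01987 mol
mass O = 0.232 − (0.1591 + 0.02003) = 0.05286 g → mol O = 0.05286 ÷ 15.999 = 0.003304 mol
Divide by the smallest (0.003304 mol): C 4.010, H 6.015, O 1.000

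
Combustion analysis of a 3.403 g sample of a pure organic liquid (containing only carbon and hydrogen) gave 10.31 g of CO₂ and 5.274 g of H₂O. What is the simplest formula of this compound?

mol C = 10.31 g CO₂ ÷ 44.009 g/mol = 0.23427 mol
mol H = 2 × 5.274 g H₂O ÷ 18.015 g/mol = 0.58551 mol
Divide by the smallest (0.23427 mol): C 1.000, H 2.499
Multiplying each by 2 gives whole numbers: C 2.00, H 5.00

C2H5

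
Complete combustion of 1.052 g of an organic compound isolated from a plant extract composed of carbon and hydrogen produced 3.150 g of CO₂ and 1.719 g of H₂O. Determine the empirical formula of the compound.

C3H8

mol C = 3.150 g CO₂ ÷ 44.009 g/mol = 0.071576 mol
mol H = 2 × 1.719 g H₂O ÷ 18.015 g/mol = 0.19084 mol
Divide by the smallest (0.071576 mol): C 1.000, H 2.666
Multiplying each by 3 gives whole numbers: C 3.00, H 8.00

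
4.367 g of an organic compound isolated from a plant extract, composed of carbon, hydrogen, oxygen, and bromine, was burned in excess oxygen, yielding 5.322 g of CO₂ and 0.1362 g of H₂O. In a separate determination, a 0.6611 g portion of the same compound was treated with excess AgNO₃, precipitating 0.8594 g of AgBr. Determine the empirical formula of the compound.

C8HBr2O2

mol C = 5.322 g CO₂ ÷ 44.009 g/mol = 0.12093 mol
mol H = 2 × 0.1362 g H₂O ÷ 18.015 g/mol = 0.015121 mol
From the AgBr data: mol Br per gram of compound = (0.8594 ÷ 187.772) ÷ 0.6611 = 0.0069230 mol/g, so in the 4.367 g combustion sample mol Br = 0.030233 mol
mass O = 4.367 − (1.4525 + 0.015242 + 2.4157) = 0.48354 g → mol O = 0.48354 ÷ 15.999 = 0.030223 mol
Divide by the smallest (0.015121 mol): C 7.998, H 1.000, Br 1.999, O 1.999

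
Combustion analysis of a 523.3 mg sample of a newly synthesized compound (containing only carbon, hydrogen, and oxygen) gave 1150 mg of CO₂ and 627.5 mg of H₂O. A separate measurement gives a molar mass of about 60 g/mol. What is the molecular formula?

mol C = 1.150 g CO₂ ÷ 44.009 g/mol = 0.026131 mol
mol H = 2 × 0.6275 g H₂O ÷ 18.015 g/mol = 0.069664 mol
mass O = 0.5233 − (0.31386 + 0.070221) = 0.13922 g → mol O = 0.13922 ÷ 15.999 = 0.0087017 mol
Divide by the smallest (0.0087017 mol): C 3.003, H 8.006, O 1.000
Empirical formula: C3H8O
Empirical-formula mass = 60.10 g/mol; 60 ÷ 60.10 ≈ 1, so the molecular formula is C3H8O.

C3H8O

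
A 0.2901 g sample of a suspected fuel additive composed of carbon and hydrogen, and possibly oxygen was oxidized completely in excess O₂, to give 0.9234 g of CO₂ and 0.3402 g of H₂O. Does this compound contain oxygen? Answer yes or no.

no

mol C = 0.9234 g CO₂ ÷ 44.009 g/mol = 0.020982 mol
mol H = 2 × 0.3402 g H₂O ÷ 18.015 g/mol = 0.037769 mol
C and H together account for 0.29009 g — essentially the entire 0.2901 g sample — so the compound contains no oxygen.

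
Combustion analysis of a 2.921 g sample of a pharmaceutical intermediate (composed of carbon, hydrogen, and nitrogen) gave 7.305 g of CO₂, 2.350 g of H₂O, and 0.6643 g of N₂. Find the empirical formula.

mol C = 7.305 g CO₂ ÷ 44.009 g/mol = 0.16599 mol
mol H = 2 × 2.350 g H₂O ÷ 18.015 g/mol = 0.26089 mol
mol N = 2 × 0.6643 g N₂ ÷ 28.014 g/mol = 0.047426 mol
Divide by the smallest (0.047426 mol): C 3.500, H 5.501, N 1.000
Multiplying each by 2 gives whole numbers: C 7.00, H 11.00, N 2.00

C7H11N2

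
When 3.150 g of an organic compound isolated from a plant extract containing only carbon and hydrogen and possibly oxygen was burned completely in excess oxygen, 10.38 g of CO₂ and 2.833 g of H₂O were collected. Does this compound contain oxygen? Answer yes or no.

no

mol C = 10.38 g CO₂ ÷ 44.009 g/mol = 0.23586 mol
mol H = 2 × 2.833 g H₂O ÷ 18.015 g/mol = 0.31452 mol
C and H together account for 3.1500 g — essentially the entire 3.150 g sample — so the compound contains no oxygen.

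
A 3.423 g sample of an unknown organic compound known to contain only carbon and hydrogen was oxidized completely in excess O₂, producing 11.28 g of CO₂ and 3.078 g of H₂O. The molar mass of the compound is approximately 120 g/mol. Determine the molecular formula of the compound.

mol C = 11.28 g CO₂ ÷ 44.009 g/mol = 0.25631 mol
mol H = 2 × 3.078 g H₂O ÷ 18.015 g/mol = 0.34172 mol
Divide by the smallest (0.25631 mol): C 1.000, H 1.333
Multiplying each by 3 gives whole numbers: C 3.00, H 4.00
Empirical formula: C3H4
Empirical-formula mass = 40.06 g/mol; 120 ÷ 40.06 ≈ 3, so the molecular formula is C9H12.

C9H12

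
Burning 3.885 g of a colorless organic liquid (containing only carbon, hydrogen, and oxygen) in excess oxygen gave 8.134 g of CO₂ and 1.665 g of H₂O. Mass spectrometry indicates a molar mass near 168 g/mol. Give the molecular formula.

mol C = 8.134 g CO₂ ÷ 44.009 g/mol = 0.18483 mol
mol H = 2 × 1.665 g H₂O ÷ 18.015 g/mol = 0.18485 mol
mass O = 3.885 − (2.2199 + 0.18632) = 1.4787 g → mol O = 1.4787 ÷ 15.999 = 0.092427 mol
Divide by the smallest (0.092427 mol): C 2.000, H 2.000, O 1.000
Empirical formula: C2H2O
Empirical-formula mass = 42.04 g/mol; 168 ÷ 42.04 ≈ 4, so the molecular formula is C8H8O4.

C8H8O4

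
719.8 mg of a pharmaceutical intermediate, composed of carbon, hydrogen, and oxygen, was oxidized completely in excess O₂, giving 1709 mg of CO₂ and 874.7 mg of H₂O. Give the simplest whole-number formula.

C4H10O

mol C = 1.709 g CO₂ ÷ 44.009 g/mol = 0.038833 mol
mol H = 2 × 0.8747 g H₂O ÷ 18.015 g/mol = 0.097108 mol
mass O = 0.7198 − (0.46642 + 0.097885) = 0.15549 g → mol O = 0.15549 ÷ 15.999 = 0.0097189 mol
Divide by the smallest (0.0097189 mol): C 3.996, H 9.992, O 1.000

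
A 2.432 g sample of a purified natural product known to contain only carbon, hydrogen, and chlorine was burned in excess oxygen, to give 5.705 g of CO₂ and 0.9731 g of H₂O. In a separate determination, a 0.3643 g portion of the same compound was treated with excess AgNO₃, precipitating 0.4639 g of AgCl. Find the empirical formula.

mol C = 5.705 g CO₂ ÷ 44.009 g/mol = 0.12963 mol
mol H = 2 × 0.9731 g H₂O ÷ 18.015 g/mol = 0.10803 mol
From the AgCl data: mol Cl per gram of compound = (0.4639 ÷ 143.318) ÷ 0.3643 = 0.0088851 mol/g, so in the 2.432 g combustion sample mol Cl = 0.021609 mol
Divide by the smallest (0.021609 mol): C 5.999, H 4.999, Cl 1.000

C6H5Cl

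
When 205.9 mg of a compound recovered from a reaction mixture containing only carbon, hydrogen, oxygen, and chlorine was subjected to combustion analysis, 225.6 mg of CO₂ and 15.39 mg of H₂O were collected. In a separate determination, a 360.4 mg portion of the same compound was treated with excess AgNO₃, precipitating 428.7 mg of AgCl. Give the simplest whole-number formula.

C3HClO3

mol C = 0.2256 g CO₂ ÷ 44.009 g/mol = 0.0051262 mol
mol H = 2 × 0.01539 g H₂O ÷ 18.015 g/mol = 0.0017086 mol
From the AgCl data: mol Cl per gram of compound = (0.4287 ÷ 143.318) ÷ 0.3604 = 0.0082998 mol/g, so in the 0.2059 g combustion sample mol Cl = 0.0017089 mol
mass O = 0.2059 − (0.061571 + 0.0017222 + 0.060582) = 0.082025 g → mol O = 0.082025 ÷ 15.999 = 0.0051269 mol
Divide by the smallest (0.0017086 mol): C 3.000, H 1.000, Cl 1.000, O 3.001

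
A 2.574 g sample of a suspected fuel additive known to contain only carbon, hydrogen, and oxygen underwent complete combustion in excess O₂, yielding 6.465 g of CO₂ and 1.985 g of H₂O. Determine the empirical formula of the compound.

mol C = 6.465 g CO₂ ÷ 44.009 g/mol = 0.14690 mol
mol H = 2 × 1.985 g H₂O ÷ 18.015 g/mol = 0.22037 mol
mass O = 2.574 − (1.7644 + 0.22213) = 0.58743 g → mol O = 0.58743 ÷ 15.999 = 0.036717 mol
Divide by the smallest (0.036717 mol): C 4.001, H 6.002, O 1.000

C4H6O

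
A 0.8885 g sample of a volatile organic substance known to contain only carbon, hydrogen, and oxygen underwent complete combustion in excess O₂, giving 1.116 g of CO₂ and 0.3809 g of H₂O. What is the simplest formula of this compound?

mol C = 1.116 g CO₂ ÷ 44.009 g/mol = 0.025358 mol
mol H = 2 × 0.3809 g H₂O ÷ 18.015 g/mol = 0.042287 mol
mass O = 0.8885 − (0.30458 + 0.042625) = 0.54129 g → mol O = 0.54129 ÷ 15.999 = 0.033833 mol
Divide by the smallest (0.025358 mol): C 1.000, H 1.668, O 1.334
Multiplying each by 3 gives whole numbers: C 3.00, H 5.00, O 4.00

C3H5O4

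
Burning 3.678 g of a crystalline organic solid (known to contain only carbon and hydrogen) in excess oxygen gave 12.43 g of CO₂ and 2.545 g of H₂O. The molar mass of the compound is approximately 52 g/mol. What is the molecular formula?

C4H4

mol C = 12.43 g CO₂ ÷ 44.009 g/mol = 0.28244 mol
mol H = 2 × 2.545 g H₂O ÷ 18.015 g/mol = 0.28254 mol
Divide by the smallest (0.28244 mol): C 1.000, H 1.000
Empirical formula: CH
Empirical-formula mass = 13.02 g/mol; 52 ÷ 13.02 ≈ 4, so the molecular formula is C4H4.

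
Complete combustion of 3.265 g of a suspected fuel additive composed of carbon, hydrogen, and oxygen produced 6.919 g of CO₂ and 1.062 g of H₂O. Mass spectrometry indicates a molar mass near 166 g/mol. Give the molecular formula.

C8H6O4

mol C = 6.919 g CO₂ ÷ 44.009 g/mol = 0.15722 mol
mol H = 2 × 1.062 g H₂O ÷ 18.015 g/mol = 0.11790 mol
mass O = 3.265 − (1.8883 + 0.11884) = 1.2578 g → mol O = 1.2578 ÷ 15.999 = 0.078618 mol
Divide by the smallest (0.078618 mol): C 2.000, H 1.500, O 1.000
Multiplying each by 2 gives whole numbers: C 4.00, H 3.00, O 2.00
Empirical formula: C4H3O2
Empirical-formula mass = 83.07 g/mol; 166 ÷ 83.07 ≈ 2, so the molecular formula is C8H6O4.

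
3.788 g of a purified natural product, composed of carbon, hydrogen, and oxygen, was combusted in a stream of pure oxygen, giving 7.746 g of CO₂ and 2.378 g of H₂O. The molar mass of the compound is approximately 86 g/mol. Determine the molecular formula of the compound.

C4H6O2

mol C = 7.746 g CO₂ ÷ 44.009 g/mol = 0.17601 mol
mol H = 2 × 2.378 g H₂O ÷ 18.015 g/mol = 0.26400 mol
mass O = 3.788 − (2.1140 + 0.26611) = 1.4078 g → mol O = 1.4078 ÷ 15.999 = 0.087995 mol
Divide by the smallest (0.087995 mol): C 2.000, H 3.000, O 1.000
Empirical formula: C2H3O
Empirical-formula mass = 43.05 g/mol; 86 ÷ 43.05 ≈ 2, so the molecular formula is C4H6O2.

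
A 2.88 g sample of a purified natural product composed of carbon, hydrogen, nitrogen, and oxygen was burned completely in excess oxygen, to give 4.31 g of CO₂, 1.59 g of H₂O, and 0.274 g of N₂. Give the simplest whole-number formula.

C5H9NO4

mol C = 4.31 g CO₂ ÷ 44.009 g/mol = 0.09793 mol
mol H = 2 × 1.59 g H₂O ÷ 18.015 g/mol = 0.1765 mol
mol N = 2 × 0.274 g N₂ ÷ 28.014 g/mol = 0.01956 mol
mass O = 2.88 − (1.176 + 0.1779 + 0.2740) = 1.252 g → mol O = 1.252 ÷ 15.999 = 0.07824 mol
Divide by the smallest (0.01956 mol): C 5.006, H 9.024, N 1.000, O 4.000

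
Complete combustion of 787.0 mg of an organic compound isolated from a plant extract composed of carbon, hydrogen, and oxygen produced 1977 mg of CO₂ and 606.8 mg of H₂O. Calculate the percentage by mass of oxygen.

22.81%

mol C = 1.977 g CO₂ ÷ 44.009 g/mol = 0.044923 mol
mol H = 2 × 0.6068 g H₂O ÷ 18.015 g/mol = 0.067366 mol
mass O = 0.7870 − (0.53957 + 0.067905) = 0.17953 g → mol O = 0.17953 ÷ 15.999 = 0.011221 mol
mass % O = 0.17953 g ÷ 0.7870 g × 100%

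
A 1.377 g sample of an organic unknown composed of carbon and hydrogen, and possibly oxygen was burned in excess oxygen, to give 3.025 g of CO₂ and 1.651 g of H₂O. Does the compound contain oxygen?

mol C = 3.025 g CO₂ ÷ 44.009 g/mol = 0.068736 mol
mol H = 2 × 1.651 g H₂O ÷ 18.015 g/mol = 0.18329 mol
C and H account for only 1.0103 g of the 1.377 g sample; the remaining 0.36665 g must be oxygen.

yes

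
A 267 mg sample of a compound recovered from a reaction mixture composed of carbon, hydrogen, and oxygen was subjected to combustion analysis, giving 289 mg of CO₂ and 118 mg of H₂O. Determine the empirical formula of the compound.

mol C = 0.289 g CO₂ ÷ 44.009 g/mol = 0.006567 mol
mol H = 2 × 0.118 g H₂O ÷ 18.015 g/mol = 0.01310 mol
mass O = 0.267 − (0.07887 + 0.01320) = 0.1749 g → mol O = 0.1749 ÷ 15.999 = 0.01093 mol
Divide by the smallest (0.006567 mol): C 1.000, H 1.995, O 1.665
Multiplying each by 3 gives whole numbers: C 3.00, H 5.98, O 4.99

C3H6O5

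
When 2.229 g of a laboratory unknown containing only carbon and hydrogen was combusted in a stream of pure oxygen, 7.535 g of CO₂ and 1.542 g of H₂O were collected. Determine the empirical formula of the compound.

mol C = 7.535 g CO₂ ÷ 44.009 g/mol = 0.17121 mol
mol H = 2 × 1.542 g H₂O ÷ 18.015 g/mol = 0.17119 mol
Divide by the smallest (0.17119 mol): C 1.000, H 1.000

CH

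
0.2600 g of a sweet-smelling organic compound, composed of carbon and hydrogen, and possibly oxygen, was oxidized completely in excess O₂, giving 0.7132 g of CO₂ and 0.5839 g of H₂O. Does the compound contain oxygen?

mol C = 0.7132 g CO₂ ÷ 44.009 g/mol = 0.016206 mol
mol H = 2 × 0.5839 g H₂O ÷ 18.015 g/mol = 0.064824 mol
C and H together account for 0.25999 g — essentially the entire 0.2600 g sample — so the compound contains no oxygen.

no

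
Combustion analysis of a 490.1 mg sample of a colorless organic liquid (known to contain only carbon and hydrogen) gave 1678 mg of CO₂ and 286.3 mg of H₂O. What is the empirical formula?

mol C = 1.678 g CO₂ ÷ 44.009 g/mol = 0.038129 mol
mol H = 2 × 0.2863 g H₂O ÷ 18.015 g/mol = 0.031785 mol
Divide by the smallest (0.031785 mol): C 1.200, H 1.000
Multiplying each by 5 gives whole numbers: C 6.00, H 5.00

C6H5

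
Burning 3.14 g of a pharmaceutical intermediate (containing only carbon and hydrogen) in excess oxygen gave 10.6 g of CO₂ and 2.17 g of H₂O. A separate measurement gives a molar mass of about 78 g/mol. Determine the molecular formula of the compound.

mol C = 10.6 g CO₂ ÷ 44.009 g/mol = 0.2409 mol
mol H = 2 × 2.17 g H₂O ÷ 18.015 g/mol = 0.2409 mol
Divide by the smallest (0.2409 mol): C 1.000, H 1.000
Empirical formula: CH
Empirical-formula mass = 13.02 g/mol; 78 ÷ 13.02 ≈ 6, so the molecular formula is C6H6.

C6H6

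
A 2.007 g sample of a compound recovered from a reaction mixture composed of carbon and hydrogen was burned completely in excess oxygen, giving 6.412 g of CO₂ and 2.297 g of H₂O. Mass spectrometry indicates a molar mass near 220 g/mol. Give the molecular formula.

mol C = 6.412 g CO₂ ÷ 44.009 g/mol = 0.14570 mol
mol H = 2 × 2.297 g H₂O ÷ 18.015 g/mol = 0.25501 mol
Divide by the smallest (0.14570 mol): C 1.000, H 1.750
Multiplying each by 4 gives whole numbers: C 4.00, H 7.00
Empirical formula: C4H7
Empirical-formula mass = 55.10 g/mol; 220 ÷ 55.10 ≈ 4, so the molecular formula is C16H28.

C16H28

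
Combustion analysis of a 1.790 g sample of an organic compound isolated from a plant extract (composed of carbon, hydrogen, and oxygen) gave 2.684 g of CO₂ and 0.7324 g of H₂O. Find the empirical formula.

mol C = 2.684 g CO₂ ÷ 44.009 g/mol = 0.060988 mol
mol H = 2 × 0.7324 g H₂O ÷ 18.015 g/mol = 0.081310 mol
mass O = 1.790 − (0.73252 + 0.081960) = 0.97552 g → mol O = 0.97552 ÷ 15.999 = 0.060974 mol
Divide by the smallest (0.060974 mol): C 1.000, H 1.334, O 1.000
Multiplying each by 3 gives whole numbers: C 3.00, H 4.00, O 3.00

C3H4O3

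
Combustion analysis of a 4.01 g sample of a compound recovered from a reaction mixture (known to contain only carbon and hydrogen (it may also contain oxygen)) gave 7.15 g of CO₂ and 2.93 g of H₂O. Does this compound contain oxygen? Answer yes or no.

yes

mol C = 7.15 g CO₂ ÷ 44.009 g/mol = 0.1625 mol
mol H = 2 × 2.93 g H₂O ÷ 18.015 g/mol = 0.3253 mol
C and H account for only 2.279 g of the 4.01 g sample; the remaining 1.731 g must be oxygen.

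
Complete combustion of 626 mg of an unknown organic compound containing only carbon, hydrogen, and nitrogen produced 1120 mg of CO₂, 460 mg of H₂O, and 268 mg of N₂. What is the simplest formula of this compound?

C4H8N3

mol C = 1.12 g CO₂ ÷ 44.009 g/mol = 0.02545 mol
mol H = 2 × 0.460 g H₂O ÷ 18.015 g/mol = 0.05107 mol
mol N = 2 × 0.268 g N₂ ÷ 28.014 g/mol = 0.01913 mol
Divide by the smallest (0.01913 mol): C 1.330, H 2.669, N 1.000
Multiplying each by 3 gives whole numbers: C 3.99, H 8.01, N 3.00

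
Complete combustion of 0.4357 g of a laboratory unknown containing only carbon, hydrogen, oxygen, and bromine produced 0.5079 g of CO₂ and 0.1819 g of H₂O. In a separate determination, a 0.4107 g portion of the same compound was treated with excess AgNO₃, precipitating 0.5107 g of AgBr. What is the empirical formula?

mol C = 0.5079 g CO₂ ÷ 44.009 g/mol = 0.011541 mol
mol H = 2 × 0.1819 g H₂O ÷ 18.015 g/mol = 0.020194 mol
From the AgBr data: mol Br per gram of compound = (0.5107 ÷ 187.772) ÷ 0.4107 = 0.0066223 mol/g, so in the 0.4357 g combustion sample mol Br = 0.0028853 mol
mass O = 0.4357 − (0.13862 + 0.020356 + 0.23055) = 0.046177 g → mol O = 0.046177 ÷ 15.999 = 0.0028862 mol
Divide by the smallest (0.0028853 mol): C 4.000, H 6.999, Br 1.000, O 1.000

C4H7BrO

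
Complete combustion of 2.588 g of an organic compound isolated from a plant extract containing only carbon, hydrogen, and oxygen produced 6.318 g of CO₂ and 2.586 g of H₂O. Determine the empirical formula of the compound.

C4H8O

mol C = 6.318 g CO₂ ÷ 44.009 g/mol = 0.14356 mol
mol H = 2 × 2.586 g H₂O ÷ 18.015 g/mol = 0.28709 mol
mass O = 2.588 − (1.7243 + 0.28939) = 0.57429 g → mol O = 0.57429 ÷ 15.999 = 0.035895 mol
Divide by the smallest (0.035895 mol): C 3.999, H 7.998, O 1.000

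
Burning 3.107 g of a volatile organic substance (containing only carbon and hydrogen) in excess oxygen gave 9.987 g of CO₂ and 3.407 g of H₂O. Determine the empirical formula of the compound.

C3H5

mol C = 9.987 g CO₂ ÷ 44.009 g/mol = 0.22693 mol
mol H = 2 × 3.407 g H₂O ÷ 18.015 g/mol = 0.37824 mol
Divide by the smallest (0.22693 mol): C 1.000, H 1.667
Multiplying each by 3 gives whole numbers: C 3.00, H 5.00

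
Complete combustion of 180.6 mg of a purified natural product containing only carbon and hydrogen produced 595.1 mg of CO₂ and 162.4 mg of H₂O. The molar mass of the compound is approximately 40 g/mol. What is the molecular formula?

mol C = 0.5951 g CO₂ ÷ 44.009 g/mol = 0.013522 mol
mol H = 2 × 0.1624 g H₂O ÷ 18.015 g/mol = 0.018029 mol
Divide by the smallest (0.013522 mol): C 1.000, H 1.333
Multiplying each by 3 gives whole numbers: C 3.00, H 4.00
Empirical formula: C3H4
Empirical-formula mass = 40.06 g/mol; 40 ÷ 40.06 ≈ 1, so the molecular formula is C3H4.

C3H4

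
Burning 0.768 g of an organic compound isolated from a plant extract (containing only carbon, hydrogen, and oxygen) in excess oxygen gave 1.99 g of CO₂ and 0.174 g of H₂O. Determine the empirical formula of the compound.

C7H3O2

mol C = 1.99 g CO₂ ÷ 44.009 g/mol = 0.04522 mol
mol H = 2 × 0.174 g H₂O ÷ 18.015 g/mol = 0.01932 mol
mass O = 0.768 − (0.5431 + 0.01947) = 0.2054 g → mol O = 0.2054 ÷ 15.999 = 0.01284 mol
Divide by the smallest (0.01284 mol): C 3.522, H 1.505, O 1.000
Multiplying each by 2 gives whole numbers: C 7.04, H 3.01, O 2.00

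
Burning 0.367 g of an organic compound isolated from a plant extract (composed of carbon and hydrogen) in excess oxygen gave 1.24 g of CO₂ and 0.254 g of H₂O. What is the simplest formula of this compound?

mol C = 1.24 g CO₂ ÷ 44.009 g/mol = 0.02818 mol
mol H = 2 × 0.254 g H₂O ÷ 18.015 g/mol = 0.02820 mol
Divide by the smallest (0.02818 mol): C 1.000, H 1.001

CH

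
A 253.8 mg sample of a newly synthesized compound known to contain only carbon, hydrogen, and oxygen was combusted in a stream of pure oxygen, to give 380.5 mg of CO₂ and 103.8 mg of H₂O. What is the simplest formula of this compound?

C3H4O3

mol C = 0.3805 g CO₂ ÷ 44.009 g/mol = 0.0086460 mol
mol H = 2 × 0.1038 g H₂O ÷ 18.015 g/mol = 0.011524 mol
mass O = 0.2538 − (0.10385 + 0.011616) = 0.13834 g → mol O = 0.13834 ÷ 15.999 = 0.0086466 mol
Divide by the smallest (0.0086460 mol): C 1.000, H 1.333, O 1.000
Multiplying each by 3 gives whole numbers: C 3.00, H 4.00, O 3.00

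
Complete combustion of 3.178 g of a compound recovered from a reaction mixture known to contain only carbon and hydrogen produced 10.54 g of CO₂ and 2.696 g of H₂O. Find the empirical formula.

mol C = 10.54 g CO₂ ÷ 44.009 g/mol = 0.23950 mol
mol H = 2 × 2.696 g H₂O ÷ 18.015 g/mol = 0.29931 mol
Divide by the smallest (0.23950 mol): C 1.000, H 1.250
Multiplying each by 4 gives whole numbers: C 4.00, H 5.00

C4H5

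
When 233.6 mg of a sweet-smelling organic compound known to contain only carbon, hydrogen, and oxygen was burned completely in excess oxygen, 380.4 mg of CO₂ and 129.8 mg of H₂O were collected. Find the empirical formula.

mol C = 0.3804 g CO₂ ÷ 44.009 g/mol = 0.0086437 mol
mol H = 2 × 0.1298 g H₂O ÷ 18.015 g/mol = 0.014410 mol
mass O = 0.2336 − (0.10382 + 0.014525) = 0.11526 g → mol O = 0.11526 ÷ 15.999 = 0.0072039 mol
Divide by the smallest (0.0072039 mol): C 1.200, H 2.000, O 1.000
Multiplying each by 5 gives whole numbers: C 6.00, H 10.00, O 5.00

C6H10O5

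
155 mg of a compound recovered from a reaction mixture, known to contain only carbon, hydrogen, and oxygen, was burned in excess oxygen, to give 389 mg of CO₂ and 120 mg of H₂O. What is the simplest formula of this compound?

mol C = 0.389 g CO₂ ÷ 44.009 g/mol = 0.008839 mol
mol H = 2 × 0.120 g H₂O ÷ 18.015 g/mol = 0.01332 mol
mass O = 0.155 − (0.1062 + 0.01343) = 0.03540 g → mol O = 0.03540 ÷ 15.999 = 0.002213 mol
Divide by the smallest (0.002213 mol): C 3.994, H 6.020, O 1.000

C4H6O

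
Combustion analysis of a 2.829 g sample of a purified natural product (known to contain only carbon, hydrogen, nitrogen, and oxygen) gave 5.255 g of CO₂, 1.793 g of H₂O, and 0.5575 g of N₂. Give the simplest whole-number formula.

C3H5NO

mol C = 5.255 g CO₂ ÷ 44.009 g/mol = 0.11941 mol
mol H = 2 × 1.793 g H₂O ÷ 18.015 g/mol = 0.19906 mol
mol N = 2 × 0.5575 g N₂ ÷ 28.014 g/mol = 0.039802 mol
mass O = 2.829 − (1.4342 + 0.20065 + 0.55750) = 0.63665 g → mol O = 0.63665 ÷ 15.999 = 0.039793 mol
Divide by the smallest (0.039793 mol): C 3.001, H 5.002, N 1.000, O 1.000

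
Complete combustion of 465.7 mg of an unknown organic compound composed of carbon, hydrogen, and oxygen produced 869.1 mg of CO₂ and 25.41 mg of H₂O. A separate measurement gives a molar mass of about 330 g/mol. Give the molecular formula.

C14H2O10

mol C = 0.8691 g CO₂ ÷ 44.009 g/mol = 0.019748 mol
mol H = 2 × 0.02541 g H₂O ÷ 18.015 g/mol = 0.0028210 mol
mass O = 0.4657 − (0.23720 + 0.0028436) = 0.22566 g → mol O = 0.22566 ÷ 15.999 = 0.014105 mol
Divide by the smallest (0.0028210 mol): C 7.000, H 1.000, O 5.000
Empirical formula: C7HO5
Empirical-formula mass = 165.08 g/mol; 330 ÷ 165.08 ≈ 2, so the molecular formula is C14H2O10.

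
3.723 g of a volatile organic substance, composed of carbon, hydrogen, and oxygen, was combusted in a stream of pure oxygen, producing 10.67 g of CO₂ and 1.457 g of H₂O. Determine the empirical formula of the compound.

C6H4O

mol C = 10.67 g CO₂ ÷ 44.009 g/mol = 0.24245 mol
mol H = 2 × 1.457 g H₂O ÷ 18.015 g/mol = 0.16175 mol
mass O = 3.723 − (2.9121 + 0.16305) = 0.64788 g → mol O = 0.64788 ÷ 15.999 = 0.040495 mol
Divide by the smallest (0.040495 mol): C 5.987, H 3.994, O 1.000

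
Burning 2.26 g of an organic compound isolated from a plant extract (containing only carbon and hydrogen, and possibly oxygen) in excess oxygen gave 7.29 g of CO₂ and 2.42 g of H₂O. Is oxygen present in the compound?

mol C = 7.29 g CO₂ ÷ 44.009 g/mol = 0.1656 mol
mol H = 2 × 2.42 g H₂O ÷ 18.015 g/mol = 0.2687 mol
C and H together account for 2.260 g — essentially the entire 2.26 g sample — so the compound contains no oxygen.

no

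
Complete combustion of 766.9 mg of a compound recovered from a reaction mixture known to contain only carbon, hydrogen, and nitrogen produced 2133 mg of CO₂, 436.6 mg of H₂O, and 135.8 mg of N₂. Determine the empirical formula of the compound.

mol C = 2.133 g CO₂ ÷ 44.009 g/mol = 0.048467 mol
mol H = 2 × 0.4366 g H₂O ÷ 18.015 g/mol = 0.048471 mol
mol N = 2 × 0.1358 g N₂ ÷ 28.014 g/mol = 0.0096952 mol
Divide by the smallest (0.0096952 mol): C 4.999, H 4.999, N 1.000

C5H5N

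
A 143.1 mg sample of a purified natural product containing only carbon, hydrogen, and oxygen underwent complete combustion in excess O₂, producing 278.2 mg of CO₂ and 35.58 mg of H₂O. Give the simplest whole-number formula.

C8H5O5

mol C = 0.2782 g CO₂ ÷ 44.009 g/mol = 0.0063214 mol
mol H = 2 × 0.03558 g H₂O ÷ 18.015 g/mol = 0.0039500 mol
mass O = 0.1431 − (0.075927 + 0.0039816) = 0.063192 g → mol O = 0.063192 ÷ 15.999 = 0.0039497 mol
Divide by the smallest (0.0039497 mol): C 1.600, H 1.000, O 1.000
Multiplying each by 5 gives whole numbers: C 8.00, H 5.00, O 5.00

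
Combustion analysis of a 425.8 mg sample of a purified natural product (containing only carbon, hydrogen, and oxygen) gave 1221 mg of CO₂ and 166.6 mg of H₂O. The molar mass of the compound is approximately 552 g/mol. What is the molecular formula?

mol C = 1.221 g CO₂ ÷ 44.009 g/mol = 0.027744 mol
mol H = 2 × 0.1666 g H₂O ÷ 18.015 g/mol = 0.018496 mol
mass O = 0.4258 − (0.33324 + 0.018644) = 0.073919 g → mol O = 0.073919 ÷ 15.999 = 0.0046202 mol
Divide by the smallest (0.0046202 mol): C 6.005, H 4.003, O 1.000
Empirical formula: C6H4O
Empirical-formula mass = 92.10 g/mol; 552 ÷ 92.10 ≈ 6, so the molecular formula is C36H24O6.

C36H24O6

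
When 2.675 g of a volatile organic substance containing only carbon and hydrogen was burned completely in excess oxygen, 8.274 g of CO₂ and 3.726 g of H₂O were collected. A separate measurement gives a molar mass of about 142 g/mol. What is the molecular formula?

C10H22

mol C = 8.274 g CO₂ ÷ 44.009 g/mol = 0.18801 mol
mol H = 2 × 3.726 g H₂O ÷ 18.015 g/mol = 0.41366 mol
Divide by the smallest (0.18801 mol): C 1.000, H 2.200
Multiplying each by 5 gives whole numbers: C 5.00, H 11.00
Empirical formula: C5H11
Empirical-formula mass = 71.14 g/mol; 142 ÷ 71.14 ≈ 2, so the molecular formula is C10H22.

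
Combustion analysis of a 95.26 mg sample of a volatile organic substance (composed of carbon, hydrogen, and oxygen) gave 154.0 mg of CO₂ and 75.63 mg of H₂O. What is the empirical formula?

C5H12O4

mol C = 0.1540 g CO₂ ÷ 44.009 g/mol = 0.0034993 mol
mol H = 2 × 0.07563 g H₂O ÷ 18.015 g/mol = 0.0083963 mol
mass O = 0.09526 − (0.042030 + 0.0084635) = 0.044767 g → mol O = 0.044767 ÷ 15.999 = 0.0027981 mol
Divide by the smallest (0.0027981 mol): C 1.251, H 3.001, O 1.000
Multiplying each by 4 gives whole numbers: C 5.00, H 12.00, O 4.00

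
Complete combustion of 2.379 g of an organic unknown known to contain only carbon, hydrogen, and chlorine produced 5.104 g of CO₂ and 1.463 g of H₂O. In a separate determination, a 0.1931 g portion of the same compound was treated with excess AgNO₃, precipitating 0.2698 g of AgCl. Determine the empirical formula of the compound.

C5H7Cl

mol C = 5.104 g CO₂ ÷ 44.009 g/mol = 0.11598 mol
mol H = 2 × 1.463 g H₂O ÷ 18.015 g/mol = 0.16242 mol
From the AgCl data: mol Cl per gram of compound = (0.2698 ÷ 143.318) ÷ 0.1931 = 0.0097490 mol/g, so in the 2.379 g combustion sample mol Cl = 0.023193 mol
Divide by the smallest (0.023193 mol): C 5.001, H 7.003, Cl 1.000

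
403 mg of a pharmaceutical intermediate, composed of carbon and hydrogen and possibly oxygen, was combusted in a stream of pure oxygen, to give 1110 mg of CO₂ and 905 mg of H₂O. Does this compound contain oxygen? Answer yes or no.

mol C = 1.11 g CO₂ ÷ 44.009 g/mol = 0.02522 mol
mol H = 2 × 0.905 g H₂O ÷ 18.015 g/mol = 0.1005 mol
C and H together account for 0.4042 g — essentially the entire 0.403 g sample — so the compound contains no oxygen.

no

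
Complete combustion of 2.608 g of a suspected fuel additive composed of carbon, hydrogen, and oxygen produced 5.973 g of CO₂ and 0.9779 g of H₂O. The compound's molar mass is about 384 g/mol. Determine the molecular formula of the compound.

mol C = 5.973 g CO₂ ÷ 44.009 g/mol = 0.13572 mol
mol H = 2 × 0.9779 g H₂O ÷ 18.015 g/mol = 0.10857 mol
mass O = 2.608 − (1.6302 + 0.10943) = 0.86841 g → mol O = 0.86841 ÷ 15.999 = 0.054279 mol
Divide by the smallest (0.054279 mol): C 2.500, H 2.000, O 1.000
Multiplying each by 2 gives whole numbers: C 5.00, H 4.00, O 2.00
Empirical formula: C5H4O2
Empirical-formula mass = 96.08 g/mol; 384 ÷ 96.08 ≈ 4, so the molecular formula is C20H16O8.

C20H16O8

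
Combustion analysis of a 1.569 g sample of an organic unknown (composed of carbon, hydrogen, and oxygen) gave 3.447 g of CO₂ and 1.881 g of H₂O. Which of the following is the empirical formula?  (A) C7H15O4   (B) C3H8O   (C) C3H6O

(B) C3H8O

mol C = 3.447 g CO₂ ÷ 44.009 g/mol = 0.078325 mol
mol H = 2 × 1.881 g H₂O ÷ 18.015 g/mol = 0.20883 mol
mass O = 1.569 − (0.94076 + 0.21050) = 0.41774 g → mol O = 0.41774 ÷ 15.999 = 0.026111 mol
Divide by the smallest (0.026111 mol): C 3.000, H 7.998, O 1.000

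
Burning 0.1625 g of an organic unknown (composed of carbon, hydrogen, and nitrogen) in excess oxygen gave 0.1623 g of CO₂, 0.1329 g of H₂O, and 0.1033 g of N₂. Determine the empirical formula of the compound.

mol C = 0.1623 g CO₂ ÷ 44.009 g/mol = 0.0036879 mol
mol H = 2 × 0.1329 g H₂O ÷ 18.015 g/mol = 0.014754 mol
mol N = 2 × 0.1033 g N₂ ÷ 28.014 g/mol = 0.0073749 mol
Divide by the smallest (0.0036879 mol): C 1.000, H 4.001, N 2.000

CH4N2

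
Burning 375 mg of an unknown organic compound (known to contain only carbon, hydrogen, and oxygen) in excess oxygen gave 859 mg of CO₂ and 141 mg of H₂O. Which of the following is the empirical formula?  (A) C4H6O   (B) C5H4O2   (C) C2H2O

mol C = 0.859 g CO₂ ÷ 44.009 g/mol = 0.01952 mol
mol H = 2 × 0.141 g H₂O ÷ 18.015 g/mol = 0.01565 mol
mass O = 0.375 − (0.2344 + 0.01578) = 0.1248 g → mol O = 0.1248 ÷ 15.999 = 0.007799 mol
Divide by the smallest (0.007799 mol): C 2.503, H 2.007, O 1.000
Multiplying each by 2 gives whole numbers: C 5.01, H 4.01, O 2.00

(B) C5H4O2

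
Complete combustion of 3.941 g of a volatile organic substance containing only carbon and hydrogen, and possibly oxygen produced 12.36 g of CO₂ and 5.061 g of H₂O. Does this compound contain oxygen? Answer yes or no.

mol C = 12.36 g CO₂ ÷ 44.009 g/mol = 0.28085 mol
mol H = 2 × 5.061 g H₂O ÷ 18.015 g/mol = 0.56187 mol
C and H together account for 3.9397 g — essentially the entire 3.941 g sample — so the compound contains no oxygen.

no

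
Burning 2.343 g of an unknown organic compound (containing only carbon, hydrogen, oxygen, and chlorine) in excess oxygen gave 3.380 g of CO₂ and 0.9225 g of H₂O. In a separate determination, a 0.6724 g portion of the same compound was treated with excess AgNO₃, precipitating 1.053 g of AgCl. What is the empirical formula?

C3H4ClO

mol C = 3.380 g CO₂ ÷ 44.009 g/mol = 0.076802 mol
mol H = 2 × 0.9225 g H₂O ÷ 18.015 g/mol = 0.10241 mol
From the AgCl data: mol Cl per gram of compound = (1.053 ÷ 143.318) ÷ 0.6724 = 0.010927 mol/g, so in the 2.343 g combustion sample mol Cl = 0.025602 mol
mass O = 2.343 − (0.92247 + 0.10323 + 0.90759) = 0.40970 g → mol O = 0.40970 ÷ 15.999 = 0.025608 mol
Divide by the smallest (0.025602 mol): C 3.000, H 4.000, Cl 1.000, O 1.000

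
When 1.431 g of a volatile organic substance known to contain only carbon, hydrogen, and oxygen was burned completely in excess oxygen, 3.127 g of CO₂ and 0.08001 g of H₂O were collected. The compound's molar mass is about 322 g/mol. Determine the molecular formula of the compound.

C16H2O8

mol C = 3.127 g CO₂ ÷ 44.009 g/mol = 0.071054 mol
mol H = 2 × 0.08001 g H₂O ÷ 18.015 g/mol = 0.0088826 mol
mass O = 1.431 − (0.85343 + 0.0089537) = 0.56862 g → mol O = 0.56862 ÷ 15.999 = 0.035541 mol
Divide by the smallest (0.0088826 mol): C 7.999, H 1.000, O 4.001
Empirical formula: C8HO4
Empirical-formula mass = 161.09 g/mol; 322 ÷ 161.09 ≈ 2, so the molecular formula is C16H2O8.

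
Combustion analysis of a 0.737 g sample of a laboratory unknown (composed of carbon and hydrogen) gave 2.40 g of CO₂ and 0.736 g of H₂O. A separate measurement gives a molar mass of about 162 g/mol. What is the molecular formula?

mol C = 2.40 g CO₂ ÷ 44.009 g/mol = 0.05453 mol
mol H = 2 × 0.736 g H₂O ÷ 18.015 g/mol = 0.08171 mol
Divide by the smallest (0.05453 mol): C 1.000, H 1.498
Multiplying each by 2 gives whole numbers: C 2.00, H 3.00
Empirical formula: C2H3
Empirical-formula mass = 27.05 g/mol; 162 ÷ 27.05 ≈ 6, so the molecular formula is C12H18.

C12H18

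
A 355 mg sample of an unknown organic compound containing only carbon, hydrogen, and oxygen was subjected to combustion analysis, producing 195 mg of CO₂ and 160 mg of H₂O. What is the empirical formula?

CH4O4

mol C = 0.195 g CO₂ ÷ 44.009 g/mol = 0.004431 mol
mol H = 2 × 0.160 g H₂O ÷ 18.015 g/mol = 0.01776 mol
mass O = 0.355 − (0.05322 + 0.01791) = 0.2839 g → mol O = 0.2839 ÷ 15.999 = 0.01774 mol
Divide by the smallest (0.004431 mol): C 1.000, H 4.009, O 4.004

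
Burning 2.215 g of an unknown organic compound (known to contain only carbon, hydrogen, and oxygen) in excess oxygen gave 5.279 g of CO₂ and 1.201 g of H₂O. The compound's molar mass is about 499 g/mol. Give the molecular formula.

mol C = 5.279 g CO₂ ÷ 44.009 g/mol = 0.11995 mol
mol H = 2 × 1.201 g H₂O ÷ 18.015 g/mol = 0.13333 mol
mass O = 2.215 − (1.4408 + 0.13440) = 0.63985 g → mol O = 0.63985 ÷ 15.999 = 0.039993 mol
Divide by the smallest (0.039993 mol): C 2.999, H 3.334, O 1.000
Multiplying each by 3 gives whole numbers: C 9.00, H 10.00, O 3.00
Empirical formula: C9H10O3
Empirical-formula mass = 166.18 g/mol; 499 ÷ 166.18 ≈ 3, so the molecular formula is C27H30O9.

C27H30O9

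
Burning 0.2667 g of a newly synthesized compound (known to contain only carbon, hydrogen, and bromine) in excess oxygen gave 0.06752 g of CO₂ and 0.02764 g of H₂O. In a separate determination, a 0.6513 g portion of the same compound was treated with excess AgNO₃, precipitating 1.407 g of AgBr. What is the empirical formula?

CH2Br2

mol C = 0.06752 g CO₂ ÷ 44.009 g/mol = 0.0015342 mol
mol H = 2 × 0.02764 g H₂O ÷ 18.015 g/mol = 0.0030686 mol
From the AgBr data: mol Br per gram of compound = (1.407 ÷ 187.772) ÷ 0.6513 = 0.011505 mol/g, so in the 0.2667 g combustion sample mol Br = 0.0030684 mol
Divide by the smallest (0.0015342 mol): C 1.000, H 2.000, Br 2.000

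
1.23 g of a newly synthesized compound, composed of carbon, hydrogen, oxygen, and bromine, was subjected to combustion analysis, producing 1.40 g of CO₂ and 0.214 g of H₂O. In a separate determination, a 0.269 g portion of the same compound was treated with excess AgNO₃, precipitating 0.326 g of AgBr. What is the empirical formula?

C8H6Br2O3

mol C = 1.40 g CO₂ ÷ 44.009 g/mol = 0.03181 mol
mol H = 2 × 0.214 g H₂O ÷ 18.015 g/mol = 0.02376 mol
From the AgBr data: mol Br per gram of compound = (0.326 ÷ 187.772) ÷ 0.269 = 0.006454 mol/g, so in the 1.23 g combustion sample mol Br = 0.007939 mol
mass O = 1.23 − (0.3821 + 0.02395 + 0.6343) = 0.1896 g → mol O = 0.1896 ÷ 15.999 = 0.01185 mol
Divide by the smallest (0.007939 mol): C 4.007, H 2.993, Br 1.000, O 1.493
Multiplying each by 2 gives whole numbers: C 8.01, H 5.99, Br 2.00, O 2.99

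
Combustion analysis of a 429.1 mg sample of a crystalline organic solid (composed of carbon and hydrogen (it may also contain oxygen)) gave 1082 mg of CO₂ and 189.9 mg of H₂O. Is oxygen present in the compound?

yes

mol C = 1.082 g CO₂ ÷ 44.009 g/mol = 0.024586 mol
mol H = 2 × 0.1899 g H₂O ÷ 18.015 g/mol = 0.021082 mol
C and H account for only 0.31655 g of the 0.4291 g sample; the remaining 0.11255 g must be oxygen.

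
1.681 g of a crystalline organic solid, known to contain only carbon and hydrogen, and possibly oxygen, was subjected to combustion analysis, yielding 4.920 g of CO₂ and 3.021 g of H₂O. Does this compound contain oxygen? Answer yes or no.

mol C = 4.920 g CO₂ ÷ 44.009 g/mol = 0.11180 mol
mol H = 2 × 3.021 g H₂O ÷ 18.015 g/mol = 0.33539 mol
C and H together account for 1.6808 g — essentially the entire 1.681 g sample — so the compound contains no oxygen.

no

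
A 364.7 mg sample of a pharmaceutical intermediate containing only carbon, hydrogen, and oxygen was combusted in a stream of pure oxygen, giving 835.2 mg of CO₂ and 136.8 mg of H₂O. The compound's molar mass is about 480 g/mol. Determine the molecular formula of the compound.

mol C = 0.8352 g CO₂ ÷ 44.009 g/mol = 0.018978 mol
mol H = 2 × 0.1368 g H₂O ÷ 18.015 g/mol = 0.015187 mol
mass O = 0.3647 − (0.22794 + 0.015309) = 0.12145 g → mol O = 0.12145 ÷ 15.999 = 0.0075909 mol
Divide by the smallest (0.0075909 mol): C 2.500, H 2.001, O 1.000
Multiplying each by 2 gives whole numbers: C 5.00, H 4.00, O 2.00
Empirical formula: C5H4O2
Empirical-formula mass = 96.08 g/mol; 480 ÷ 96.08 ≈ 5, so the molecular formula is C25H20O10.

C25H20O10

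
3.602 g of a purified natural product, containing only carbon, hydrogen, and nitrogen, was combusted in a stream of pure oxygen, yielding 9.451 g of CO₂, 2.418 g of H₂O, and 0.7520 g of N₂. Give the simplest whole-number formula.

C4H5N

mol C = 9.451 g CO₂ ÷ 44.009 g/mol = 0.21475 mol
mol H = 2 × 2.418 g H₂O ÷ 18.015 g/mol = 0.26844 mol
mol N = 2 × 0.7520 g N₂ ÷ 28.014 g/mol = 0.053687 mol
Divide by the smallest (0.053687 mol): C 4.000, H 5.000, N 1.000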